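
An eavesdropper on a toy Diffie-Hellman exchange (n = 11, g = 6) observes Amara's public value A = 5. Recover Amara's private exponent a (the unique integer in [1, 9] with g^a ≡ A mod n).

6

Try successive powers of 6 modulo 11:
6^1 ≡ 6
6^2 ≡ 3
6^3 ≡ 7
6^4 ≡ 9
6^5 ≡ 10
6^6 ≡ 5
Found: a = 6.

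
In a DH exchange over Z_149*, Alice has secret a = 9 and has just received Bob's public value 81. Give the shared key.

114

Shared key K = 81^9 mod 149.
81^1 ≡ 81 (mod 149)
81^2 = (81^1)^2 ≡ 81^2 = 6561 ≡ 5 (mod 149)
81^4 = (81^2)^2 ≡ 5^2 = 25 ≡ 25 (mod 149)
81^8 = (81^4)^2 ≡ 25^2 = 625 ≡ 29 (mod 149)
81^9 = 81^8 · 81^1 ≡ 29 · 81 ≡ 114 (mod 149).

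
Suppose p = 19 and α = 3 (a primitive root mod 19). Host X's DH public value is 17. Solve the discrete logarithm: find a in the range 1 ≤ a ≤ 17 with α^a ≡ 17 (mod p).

16

Try successive powers of 3 modulo 19:
3^1 ≡ 3
3^2 ≡ 9
3^3 ≡ 8
3^4 ≡ 5
3^5 ≡ 15
3^6 ≡ 7
3^7 ≡ 2
3^8 ≡ 6
3^9 ≡ 18
3^10 ≡ 16
3^11 ≡ 10
3^12 ≡ 11
3^13 ≡ 14
3^14 ≡ 4
3^15 ≡ 12
3^16 ≡ 17
Found: a = 16.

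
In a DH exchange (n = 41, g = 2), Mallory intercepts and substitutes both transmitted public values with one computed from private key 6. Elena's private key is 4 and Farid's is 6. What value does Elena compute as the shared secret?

Elena receives Mallory's public value M = 2^6 mod 41 instead of the honest one.
2^1 ≡ 2 (mod 41)
2^2 = (2^1)^2 ≡ 2^2 = 4 ≡ 4 (mod 41)
2^4 = (2^2)^2 ≡ 4^2 = 16 ≡ 16 (mod 41)
2^6 = 2^4 · 2^2 ≡ 16 · 4 ≡ 23 (mod 41).
So M = 23. Elena computes K = M^4 mod 41.
23^1 ≡ 23 (mod 41)
23^2 = (23^1)^2 ≡ 23^2 = 529 ≡ 37 (mod 41)
23^4 = (23^2)^2 ≡ 37^2 = 1369 ≡ 16 (mod 41)

16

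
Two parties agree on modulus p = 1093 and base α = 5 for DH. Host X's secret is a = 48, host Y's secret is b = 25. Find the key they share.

759

Host Y sends B = α^b mod p = 5^25 mod 1093.
5^1 ≡ 5 (mod 1093)
5^2 = (5^1)^2 ≡ 5^2 = 25 ≡ 25 (mod 1093)
5^4 = (5^2)^2 ≡ 25^2 = 625 ≡ 625 (mod 1093)
5^8 = (5^4)^2 ≡ 625^2 = 390625 ≡ 424 (mod 1093)
5^16 = (5^8)^2 ≡ 424^2 = 179776 ≡ 524 (mod 1093)
5^25 = 5^16 · 5^8 · 5^1 ≡ 524 · 424 · 5 ≡ 392 (mod 1093).
So B = 392. Host X then computes K = B^a mod p = 392^48 mod 1093.
392^1 ≡ 392 (mod 1093)
392^2 = (392^1)^2 ≡ 392^2 = 153664 ≡ 644 (mod 1093)
392^4 = (392^2)^2 ≡ 644^2 = 414736 ≡ 489 (mod 1093)
392^8 = (392^4)^2 ≡ 489^2 = 239121 ≡ 847 (mod 1093)
392^16 = (392^8)^2 ≡ 847^2 = 717409 ≡ 401 (mod 1093)
392^32 = (392^16)^2 ≡ 401^2 = 160801 ≡ 130 (mod 1093)
392^48 = 392^32 · 392^16 ≡ 130 · 401 ≡ 759 (mod 1093).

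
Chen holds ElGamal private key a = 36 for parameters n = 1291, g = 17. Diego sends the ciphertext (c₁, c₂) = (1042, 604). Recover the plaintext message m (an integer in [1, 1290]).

Shared mask s = c₁^a mod n = 1042^36 mod 1291.
1042^1 ≡ 1042 (mod 1291)
1042^2 = (1042^1)^2 ≡ 1042^2 = 1085764 ≡ 33 (mod 1291)
1042^4 = (1042^2)^2 ≡ 33^2 = 1089 ≡ 1089 (mod 1291)
1042^8 = (1042^4)^2 ≡ 1089^2 = 1185921 ≡ 783 (mod 1291)
1042^16 = (1042^8)^2 ≡ 783^2 = 613089 ≡ 1155 (mod 1291)
1042^32 = (1042^16)^2 ≡ 1155^2 = 1334025 ≡ 422 (mod 1291)
1042^36 = 1042^32 · 1042^4 ≡ 422 · 1089 ≡ 1253 (mod 1291).
So s = 1253; s⁻¹ ≡ 1257 (mod 1291).
m = c₂ · s⁻¹ mod 1291 = 604 · 1257 mod 1291 = 120.

120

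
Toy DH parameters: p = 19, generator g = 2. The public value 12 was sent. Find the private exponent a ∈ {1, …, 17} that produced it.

Try successive powers of 2 modulo 19:
2^1 ≡ 2
2^2 ≡ 4
2^3 ≡ 8
2^4 ≡ 16
2^5 ≡ 13
2^6 ≡ 7
2^7 ≡ 14
2^8 ≡ 9
2^9 ≡ 18
2^10 ≡ 17
2^11 ≡ 15
2^12 ≡ 11
2^13 ≡ 3
2^14 ≡ 6
2^15 ≡ 12
Found: a = 15.

15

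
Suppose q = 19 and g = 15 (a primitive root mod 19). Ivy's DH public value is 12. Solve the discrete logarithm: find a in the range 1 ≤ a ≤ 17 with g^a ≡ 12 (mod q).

Try successive powers of 15 modulo 19:
15^1 ≡ 15
15^2 ≡ 16
15^3 ≡ 12
Found: a = 3.

3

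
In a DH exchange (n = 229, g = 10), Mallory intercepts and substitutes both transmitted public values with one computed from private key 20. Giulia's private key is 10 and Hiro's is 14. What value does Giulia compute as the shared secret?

Giulia receives Mallory's public value M = 10^20 mod 229 instead of the honest one.
10^1 ≡ 10 (mod 229)
10^2 = (10^1)^2 ≡ 10^2 = 100 ≡ 100 (mod 229)
10^4 = (10^2)^2 ≡ 100^2 = 10000 ≡ 153 (mod 229)
10^8 = (10^4)^2 ≡ 153^2 = 23409 ≡ 51 (mod 229)
10^16 = (10^8)^2 ≡ 51^2 = 2601 ≡ 82 (mod 229)
10^20 = 10^16 · 10^4 ≡ 82 · 153 ≡ 180 (mod 229).
So M = 180. Giulia computes K = M^10 mod 229.
180^1 ≡ 180 (mod 229)
180^2 = (180^1)^2 ≡ 180^2 = 32400 ≡ 111 (mod 229)
180^4 = (180^2)^2 ≡ 111^2 = 12321 ≡ 184 (mod 229)
180^8 = (180^4)^2 ≡ 184^2 = 33856 ≡ 193 (mod 229)
180^10 = 180^8 · 180^2 ≡ 193 · 111 ≡ 126 (mod 229).

126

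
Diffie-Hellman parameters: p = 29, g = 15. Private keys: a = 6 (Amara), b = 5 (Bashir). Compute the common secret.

22

Amara sends A = g^a mod p = 15^6 mod 29.
15^1 ≡ 15 (mod 29)
15^2 = (15^1)^2 ≡ 15^2 = 225 ≡ 22 (mod 29)
15^4 = (15^2)^2 ≡ 22^2 = 484 ≡ 20 (mod 29)
15^6 = 15^4 · 15^2 ≡ 20 · 22 ≡ 5 (mod 29).
So A = 5. Bashir then computes K = A^b mod p = 5^5 mod 29.
5^1 ≡ 5 (mod 29)
5^2 = (5^1)^2 ≡ 5^2 = 25 ≡ 25 (mod 29)
5^4 = (5^2)^2 ≡ 25^2 = 625 ≡ 16 (mod 29)
5^5 = 5^4 · 5^1 ≡ 16 · 5 ≡ 22 (mod 29).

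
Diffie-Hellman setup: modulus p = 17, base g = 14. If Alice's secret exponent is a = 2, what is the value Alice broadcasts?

Public value = 14^2 (mod 17).
14^1 ≡ 14 (mod 17)
14^2 = (14^1)^2 ≡ 14^2 = 196 ≡ 9 (mod 17)

9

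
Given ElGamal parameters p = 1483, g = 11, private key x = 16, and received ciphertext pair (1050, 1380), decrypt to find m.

Shared mask s = c₁^x mod p = 1050^16 mod 1483.
1050^1 ≡ 1050 (mod 1483)
1050^2 = (1050^1)^2 ≡ 1050^2 = 1102500 ≡ 631 (mod 1483)
1050^4 = (1050^2)^2 ≡ 631^2 = 398161 ≡ 717 (mod 1483)
1050^8 = (1050^4)^2 ≡ 717^2 = 514089 ≡ 971 (mod 1483)
1050^16 = (1050^8)^2 ≡ 971^2 = 942841 ≡ 1136 (mod 1483)
So s = 1136; s⁻¹ ≡ 1124 (mod 1483).
m = c₂ · s⁻¹ mod 1483 = 1380 · 1124 mod 1483 = 1385.

1385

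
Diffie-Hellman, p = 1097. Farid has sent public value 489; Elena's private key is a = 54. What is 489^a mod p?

Shared key K = 489^54 mod 1097.
489^1 ≡ 489 (mod 1097)
489^2 = (489^1)^2 ≡ 489^2 = 239121 ≡ 1072 (mod 1097)
489^4 = (489^2)^2 ≡ 1072^2 = 1149184 ≡ 625 (mod 1097)
489^8 = (489^4)^2 ≡ 625^2 = 390625 ≡ 93 (mod 1097)
489^16 = (489^8)^2 ≡ 93^2 = 8649 ≡ 970 (mod 1097)
489^32 = (489^16)^2 ≡ 970^2 = 940900 ≡ 771 (mod 1097)
489^54 = 489^32 · 489^16 · 489^4 · 489^2 ≡ 771 · 970 · 625 · 1072 ≡ 135 (mod 1097).

135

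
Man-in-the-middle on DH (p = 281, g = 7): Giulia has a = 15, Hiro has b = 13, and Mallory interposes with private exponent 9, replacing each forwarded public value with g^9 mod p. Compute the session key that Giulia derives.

53

Giulia receives Mallory's public value M = 7^9 mod 281 instead of the honest one.
7^1 ≡ 7 (mod 281)
7^2 = (7^1)^2 ≡ 7^2 = 49 ≡ 49 (mod 281)
7^4 = (7^2)^2 ≡ 49^2 = 2401 ≡ 153 (mod 281)
7^8 = (7^4)^2 ≡ 153^2 = 23409 ≡ 86 (mod 281)
7^9 = 7^8 · 7^1 ≡ 86 · 7 ≡ 40 (mod 281).
So M = 40. Giulia computes K = M^15 mod 281.
40^1 ≡ 40 (mod 281)
40^2 = (40^1)^2 ≡ 40^2 = 1600 ≡ 195 (mod 281)
40^4 = (40^2)^2 ≡ 195^2 = 38025 ≡ 90 (mod 281)
40^8 = (40^4)^2 ≡ 90^2 = 8100 ≡ 232 (mod 281)
40^15 = 40^8 · 40^4 · 40^2 · 40^1 ≡ 232 · 90 · 195 · 40 ≡ 53 (mod 281).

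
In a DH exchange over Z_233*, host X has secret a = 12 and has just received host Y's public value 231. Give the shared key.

Shared key K = 231^12 mod 233.
231^1 ≡ 231 (mod 233)
231^2 = (231^1)^2 ≡ 231^2 = 53361 ≡ 4 (mod 233)
231^4 = (231^2)^2 ≡ 4^2 = 16 ≡ 16 (mod 233)
231^8 = (231^4)^2 ≡ 16^2 = 256 ≡ 23 (mod 233)
231^12 = 231^8 · 231^4 ≡ 23 · 16 ≡ 135 (mod 233).

135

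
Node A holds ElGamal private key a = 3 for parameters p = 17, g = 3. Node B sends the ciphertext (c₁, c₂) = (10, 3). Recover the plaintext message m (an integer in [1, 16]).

Shared mask s = c₁^a mod p = 10^3 mod 17.
10^1 ≡ 10 (mod 17)
10^2 = (10^1)^2 ≡ 10^2 = 100 ≡ 15 (mod 17)
10^3 = 10^2 · 10^1 ≡ 15 · 10 ≡ 14 (mod 17).
So s = 14; s⁻¹ ≡ 11 (mod 17).
m = c₂ · s⁻¹ mod 17 = 3 · 11 mod 17 = 16.

16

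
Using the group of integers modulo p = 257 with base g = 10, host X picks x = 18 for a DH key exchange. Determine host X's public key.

Public value = 10^18 mod 257.
10^1 ≡ 10 (mod 257)
10^2 = (10^1)^2 ≡ 10^2 = 100 ≡ 100 (mod 257)
10^4 = (10^2)^2 ≡ 100^2 = 10000 ≡ 234 (mod 257)
10^8 = (10^4)^2 ≡ 234^2 = 54756 ≡ 15 (mod 257)
10^16 = (10^8)^2 ≡ 15^2 = 225 ≡ 225 (mod 257)
10^18 = 10^16 · 10^2 ≡ 225 · 100 ≡ 141 (mod 257).

141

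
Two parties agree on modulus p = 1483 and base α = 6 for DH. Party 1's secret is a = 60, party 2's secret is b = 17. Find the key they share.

Party 2 sends B = α^b mod p = 6^17 mod 1483.
6^1 ≡ 6 (mod 1483)
6^2 = (6^1)^2 ≡ 6^2 = 36 ≡ 36 (mod 1483)
6^4 = (6^2)^2 ≡ 36^2 = 1296 ≡ 1296 (mod 1483)
6^8 = (6^4)^2 ≡ 1296^2 = 1679616 ≡ 860 (mod 1483)
6^16 = (6^8)^2 ≡ 860^2 = 739600 ≡ 1066 (mod 1483)
6^17 = 6^16 · 6^1 ≡ 1066 · 6 ≡ 464 (mod 1483).
So B = 464. Party 1 then computes K = B^a mod p = 464^60 mod 1483.
464^1 ≡ 464 (mod 1483)
464^2 = (464^1)^2 ≡ 464^2 = 215296 ≡ 261 (mod 1483)
464^4 = (464^2)^2 ≡ 261^2 = 68121 ≡ 1386 (mod 1483)
464^8 = (464^4)^2 ≡ 1386^2 = 1920996 ≡ 511 (mod 1483)
464^16 = (464^8)^2 ≡ 511^2 = 261121 ≡ 113 (mod 1483)
464^32 = (464^16)^2 ≡ 113^2 = 12769 ≡ 905 (mod 1483)
464^60 = 464^32 · 464^16 · 464^8 · 464^4 ≡ 905 · 113 · 511 · 1386 ≡ 378 (mod 1483).

378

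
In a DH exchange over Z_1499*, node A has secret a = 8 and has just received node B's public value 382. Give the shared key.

1393

Shared key K = 382^8 mod 1499.
382^1 ≡ 382 (mod 1499)
382^2 = (382^1)^2 ≡ 382^2 = 145924 ≡ 521 (mod 1499)
382^4 = (382^2)^2 ≡ 521^2 = 271441 ≡ 122 (mod 1499)
382^8 = (382^4)^2 ≡ 122^2 = 14884 ≡ 1393 (mod 1499)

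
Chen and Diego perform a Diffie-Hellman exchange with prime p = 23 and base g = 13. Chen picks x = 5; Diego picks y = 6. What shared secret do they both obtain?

Chen sends A = g^x mod p = 13^5 mod 23.
13^1 ≡ 13 (mod 23)
13^2 = (13^1)^2 ≡ 13^2 = 169 ≡ 8 (mod 23)
13^4 = (13^2)^2 ≡ 8^2 = 64 ≡ 18 (mod 23)
13^5 = 13^4 · 13^1 ≡ 18 · 13 ≡ 4 (mod 23).
So A = 4. Diego then computes K = A^y mod p = 4^6 mod 23.
4^1 ≡ 4 (mod 23)
4^2 = (4^1)^2 ≡ 4^2 = 16 ≡ 16 (mod 23)
4^4 = (4^2)^2 ≡ 16^2 = 256 ≡ 3 (mod 23)
4^6 = 4^4 · 4^2 ≡ 3 · 16 ≡ 2 (mod 23).

2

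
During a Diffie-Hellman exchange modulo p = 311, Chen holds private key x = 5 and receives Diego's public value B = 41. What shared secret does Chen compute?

304

Shared key K = 41^5 mod 311.
41^1 ≡ 41 (mod 311)
41^2 = (41^1)^2 ≡ 41^2 = 1681 ≡ 126 (mod 311)
41^4 = (41^2)^2 ≡ 126^2 = 15876 ≡ 15 (mod 311)
41^5 = 41^4 · 41^1 ≡ 15 · 41 ≡ 304 (mod 311).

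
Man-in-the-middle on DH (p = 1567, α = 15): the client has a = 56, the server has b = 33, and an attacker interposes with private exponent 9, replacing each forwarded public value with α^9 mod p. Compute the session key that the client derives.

654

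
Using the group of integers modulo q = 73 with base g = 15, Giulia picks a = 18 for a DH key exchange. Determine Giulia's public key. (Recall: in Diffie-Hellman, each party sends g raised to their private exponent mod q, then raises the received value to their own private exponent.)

Public value = 15^18 (mod 73).
15^1 ≡ 15 (mod 73)
15^2 = (15^1)^2 ≡ 15^2 = 225 ≡ 6 (mod 73)
15^4 = (15^2)^2 ≡ 6^2 = 36 ≡ 36 (mod 73)
15^8 = (15^4)^2 ≡ 36^2 = 1296 ≡ 55 (mod 73)
15^16 = (15^8)^2 ≡ 55^2 = 3025 ≡ 32 (mod 73)
15^18 = 15^16 · 15^2 ≡ 32 · 6 ≡ 46 (mod 73).

46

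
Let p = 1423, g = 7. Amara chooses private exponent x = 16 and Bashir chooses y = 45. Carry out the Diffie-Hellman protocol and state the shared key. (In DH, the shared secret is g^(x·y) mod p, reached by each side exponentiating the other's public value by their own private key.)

1250

Bashir sends B = g^y mod p = 7^45 mod 1423.
7^1 ≡ 7 (mod 1423)
7^2 = (7^1)^2 ≡ 7^2 = 49 ≡ 49 (mod 1423)
7^4 = (7^2)^2 ≡ 49^2 = 2401 ≡ 978 (mod 1423)
7^8 = (7^4)^2 ≡ 978^2 = 956484 ≡ 228 (mod 1423)
7^16 = (7^8)^2 ≡ 228^2 = 51984 ≡ 756 (mod 1423)
7^32 = (7^16)^2 ≡ 756^2 = 571536 ≡ 913 (mod 1423)
7^45 = 7^32 · 7^8 · 7^4 · 7^1 ≡ 913 · 228 · 978 · 7 ≡ 357 (mod 1423).
So B = 357. Amara then computes K = B^x mod p = 357^16 mod 1423.
357^1 ≡ 357 (mod 1423)
357^2 = (357^1)^2 ≡ 357^2 = 127449 ≡ 802 (mod 1423)
357^4 = (357^2)^2 ≡ 802^2 = 643204 ≡ 8 (mod 1423)
357^8 = (357^4)^2 ≡ 8^2 = 64 ≡ 64 (mod 1423)
357^16 = (357^8)^2 ≡ 64^2 = 4096 ≡ 1250 (mod 1423)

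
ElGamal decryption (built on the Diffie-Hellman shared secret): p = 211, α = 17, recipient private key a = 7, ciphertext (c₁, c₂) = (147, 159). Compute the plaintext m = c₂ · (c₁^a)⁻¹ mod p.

105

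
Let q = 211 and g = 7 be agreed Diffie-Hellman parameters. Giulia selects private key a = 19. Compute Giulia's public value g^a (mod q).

85

Public value = 7^19 (mod 211).
7^1 ≡ 7 (mod 211)
7^2 = (7^1)^2 ≡ 7^2 = 49 ≡ 49 (mod 211)
7^4 = (7^2)^2 ≡ 49^2 = 2401 ≡ 80 (mod 211)
7^8 = (7^4)^2 ≡ 80^2 = 6400 ≡ 70 (mod 211)
7^16 = (7^8)^2 ≡ 70^2 = 4900 ≡ 47 (mod 211)
7^19 = 7^16 · 7^2 · 7^1 ≡ 47 · 49 · 7 ≡ 85 (mod 211).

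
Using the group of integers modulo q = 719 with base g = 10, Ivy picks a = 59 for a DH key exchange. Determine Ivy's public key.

Public value = 10^59 mod 719.
10^1 ≡ 10 (mod 719)
10^2 = (10^1)^2 ≡ 10^2 = 100 ≡ 100 (mod 719)
10^4 = (10^2)^2 ≡ 100^2 = 10000 ≡ 653 (mod 719)
10^8 = (10^4)^2 ≡ 653^2 = 426409 ≡ 42 (mod 719)
10^16 = (10^8)^2 ≡ 42^2 = 1764 ≡ 326 (mod 719)
10^32 = (10^16)^2 ≡ 326^2 = 106276 ≡ 583 (mod 719)
10^59 = 10^32 · 10^16 · 10^8 · 10^2 · 10^1 ≡ 583 · 326 · 42 · 100 · 10 ≡ 216 (mod 719).

216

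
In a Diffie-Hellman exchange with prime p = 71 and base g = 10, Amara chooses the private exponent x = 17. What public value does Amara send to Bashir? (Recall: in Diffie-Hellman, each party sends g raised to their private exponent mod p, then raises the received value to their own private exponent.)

8

Public value = 10^17 mod 71.
10^1 ≡ 10 (mod 71)
10^2 = (10^1)^2 ≡ 10^2 = 100 ≡ 29 (mod 71)
10^4 = (10^2)^2 ≡ 29^2 = 841 ≡ 60 (mod 71)
10^8 = (10^4)^2 ≡ 60^2 = 3600 ≡ 50 (mod 71)
10^16 = (10^8)^2 ≡ 50^2 = 2500 ≡ 15 (mod 71)
10^17 = 10^16 · 10^1 ≡ 15 · 10 ≡ 8 (mod 71).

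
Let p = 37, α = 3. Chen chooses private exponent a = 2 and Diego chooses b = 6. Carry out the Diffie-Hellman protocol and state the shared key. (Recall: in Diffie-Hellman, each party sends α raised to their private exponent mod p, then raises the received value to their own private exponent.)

Diego sends B = α^b mod p = 3^6 mod 37.
3^1 ≡ 3 (mod 37)
3^2 = (3^1)^2 ≡ 3^2 = 9 ≡ 9 (mod 37)
3^4 = (3^2)^2 ≡ 9^2 = 81 ≡ 7 (mod 37)
3^6 = 3^4 · 3^2 ≡ 7 · 9 ≡ 26 (mod 37).
So B = 26. Chen then computes K = B^a mod p = 26^2 mod 37.
26^1 ≡ 26 (mod 37)
26^2 = (26^1)^2 ≡ 26^2 = 676 ≡ 10 (mod 37)

10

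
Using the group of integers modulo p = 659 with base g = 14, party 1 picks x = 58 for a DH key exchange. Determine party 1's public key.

635

Public value = 14^58 (mod 659).
14^1 ≡ 14 (mod 659)
14^2 = (14^1)^2 ≡ 14^2 = 196 ≡ 196 (mod 659)
14^4 = (14^2)^2 ≡ 196^2 = 38416 ≡ 194 (mod 659)
14^8 = (14^4)^2 ≡ 194^2 = 37636 ≡ 73 (mod 659)
14^16 = (14^8)^2 ≡ 73^2 = 5329 ≡ 57 (mod 659)
14^32 = (14^16)^2 ≡ 57^2 = 3249 ≡ 613 (mod 659)
14^58 = 14^32 · 14^16 · 14^8 · 14^2 ≡ 613 · 57 · 73 · 196 ≡ 635 (mod 659).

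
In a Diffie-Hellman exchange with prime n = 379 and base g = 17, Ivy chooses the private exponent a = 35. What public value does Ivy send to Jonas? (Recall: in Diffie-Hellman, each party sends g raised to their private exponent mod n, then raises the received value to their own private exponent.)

Public value = 17^35 mod 379.
17^1 ≡ 17 (mod 379)
17^2 = (17^1)^2 ≡ 17^2 = 289 ≡ 289 (mod 379)
17^4 = (17^2)^2 ≡ 289^2 = 83521 ≡ 141 (mod 379)
17^8 = (17^4)^2 ≡ 141^2 = 19881 ≡ 173 (mod 379)
17^16 = (17^8)^2 ≡ 173^2 = 29929 ≡ 367 (mod 379)
17^32 = (17^16)^2 ≡ 367^2 = 134689 ≡ 144 (mod 379)
17^35 = 17^32 · 17^2 · 17^1 ≡ 144 · 289 · 17 ≡ 258 (mod 379).

258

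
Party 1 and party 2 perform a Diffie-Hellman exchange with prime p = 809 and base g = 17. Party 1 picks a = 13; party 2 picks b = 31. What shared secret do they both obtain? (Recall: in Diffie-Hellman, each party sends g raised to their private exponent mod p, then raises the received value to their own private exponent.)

Party 2 sends B = g^b mod p = 17^31 mod 809.
17^1 ≡ 17 (mod 809)
17^2 = (17^1)^2 ≡ 17^2 = 289 ≡ 289 (mod 809)
17^4 = (17^2)^2 ≡ 289^2 = 83521 ≡ 194 (mod 809)
17^8 = (17^4)^2 ≡ 194^2 = 37636 ≡ 422 (mod 809)
17^16 = (17^8)^2 ≡ 422^2 = 178084 ≡ 104 (mod 809)
17^31 = 17^16 · 17^8 · 17^4 · 17^2 · 17^1 ≡ 104 · 422 · 194 · 289 · 17 ≡ 779 (mod 809).
So B = 779. Party 1 then computes K = B^a mod p = 779^13 mod 809.
779^1 ≡ 779 (mod 809)
779^2 = (779^1)^2 ≡ 779^2 = 606841 ≡ 91 (mod 809)
779^4 = (779^2)^2 ≡ 91^2 = 8281 ≡ 191 (mod 809)
779^8 = (779^4)^2 ≡ 191^2 = 36481 ≡ 76 (mod 809)
779^13 = 779^8 · 779^4 · 779^1 ≡ 76 · 191 · 779 ≡ 571 (mod 809).

571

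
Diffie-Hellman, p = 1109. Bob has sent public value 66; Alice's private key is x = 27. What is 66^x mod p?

Shared key K = 66^27 mod 1109.
66^1 ≡ 66 (mod 1109)
66^2 = (66^1)^2 ≡ 66^2 = 4356 ≡ 1029 (mod 1109)
66^4 = (66^2)^2 ≡ 1029^2 = 1058841 ≡ 855 (mod 1109)
66^8 = (66^4)^2 ≡ 855^2 = 731025 ≡ 194 (mod 1109)
66^16 = (66^8)^2 ≡ 194^2 = 37636 ≡ 1039 (mod 1109)
66^27 = 66^16 · 66^8 · 66^2 · 66^1 ≡ 1039 · 194 · 1029 · 66 ≡ 5 (mod 1109).

5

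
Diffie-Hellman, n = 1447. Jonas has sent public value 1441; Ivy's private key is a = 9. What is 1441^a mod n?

Shared key K = 1441^9 mod 1447.
1441^1 ≡ 1441 (mod 1447)
1441^2 = (1441^1)^2 ≡ 1441^2 = 2076481 ≡ 36 (mod 1447)
1441^4 = (1441^2)^2 ≡ 36^2 = 1296 ≡ 1296 (mod 1447)
1441^8 = (1441^4)^2 ≡ 1296^2 = 1679616 ≡ 1096 (mod 1447)
1441^9 = 1441^8 · 1441^1 ≡ 1096 · 1441 ≡ 659 (mod 1447).

659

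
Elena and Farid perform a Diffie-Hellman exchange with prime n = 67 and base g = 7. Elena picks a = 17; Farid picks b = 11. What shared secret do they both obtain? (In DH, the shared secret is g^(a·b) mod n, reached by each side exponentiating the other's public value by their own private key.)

38

Farid sends B = g^b mod n = 7^11 mod 67.
7^1 ≡ 7 (mod 67)
7^2 = (7^1)^2 ≡ 7^2 = 49 ≡ 49 (mod 67)
7^4 = (7^2)^2 ≡ 49^2 = 2401 ≡ 56 (mod 67)
7^8 = (7^4)^2 ≡ 56^2 = 3136 ≡ 54 (mod 67)
7^11 = 7^8 · 7^2 · 7^1 ≡ 54 · 49 · 7 ≡ 30 (mod 67).
So B = 30. Elena then computes K = B^a mod n = 30^17 mod 67.
30^1 ≡ 30 (mod 67)
30^2 = (30^1)^2 ≡ 30^2 = 900 ≡ 29 (mod 67)
30^4 = (30^2)^2 ≡ 29^2 = 841 ≡ 37 (mod 67)
30^8 = (30^4)^2 ≡ 37^2 = 1369 ≡ 29 (mod 67)
30^16 = (30^8)^2 ≡ 29^2 = 841 ≡ 37 (mod 67)
30^17 = 30^16 · 30^1 ≡ 37 · 30 ≡ 38 (mod 67).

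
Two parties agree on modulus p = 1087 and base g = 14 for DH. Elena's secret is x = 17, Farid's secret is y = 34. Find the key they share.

Elena sends A = g^x mod p = 14^17 mod 1087.
14^1 ≡ 14 (mod 1087)
14^2 = (14^1)^2 ≡ 14^2 = 196 ≡ 196 (mod 1087)
14^4 = (14^2)^2 ≡ 196^2 = 38416 ≡ 371 (mod 1087)
14^8 = (14^4)^2 ≡ 371^2 = 137641 ≡ 679 (mod 1087)
14^16 = (14^8)^2 ≡ 679^2 = 461041 ≡ 153 (mod 1087)
14^17 = 14^16 · 14^1 ≡ 153 · 14 ≡ 1055 (mod 1087).
So A = 1055. Farid then computes K = A^y mod p = 1055^34 mod 1087.
1055^1 ≡ 1055 (mod 1087)
1055^2 = (1055^1)^2 ≡ 1055^2 = 1113025 ≡ 1024 (mod 1087)
1055^4 = (1055^2)^2 ≡ 1024^2 = 1048576 ≡ 708 (mod 1087)
1055^8 = (1055^4)^2 ≡ 708^2 = 501264 ≡ 157 (mod 1087)
1055^16 = (1055^8)^2 ≡ 157^2 = 24649 ≡ 735 (mod 1087)
1055^32 = (1055^16)^2 ≡ 735^2 = 540225 ≡ 1073 (mod 1087)
1055^34 = 1055^32 · 1055^2 ≡ 1073 · 1024 ≡ 882 (mod 1087).

882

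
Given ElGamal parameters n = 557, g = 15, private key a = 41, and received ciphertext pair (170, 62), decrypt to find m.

474

Shared mask s = c₁^a mod n = 170^41 mod 557.
170^1 ≡ 170 (mod 557)
170^2 = (170^1)^2 ≡ 170^2 = 28900 ≡ 493 (mod 557)
170^4 = (170^2)^2 ≡ 493^2 = 243049 ≡ 197 (mod 557)
170^8 = (170^4)^2 ≡ 197^2 = 38809 ≡ 376 (mod 557)
170^16 = (170^8)^2 ≡ 376^2 = 141376 ≡ 455 (mod 557)
170^32 = (170^16)^2 ≡ 455^2 = 207025 ≡ 378 (mod 557)
170^41 = 170^32 · 170^8 · 170^1 ≡ 378 · 376 · 170 ≡ 214 (mod 557).
So s = 214; s⁻¹ ≡ 367 (mod 557).
m = c₂ · s⁻¹ mod 557 = 62 · 367 mod 557 = 474.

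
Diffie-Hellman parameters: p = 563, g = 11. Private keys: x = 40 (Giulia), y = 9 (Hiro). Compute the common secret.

396

Giulia sends A = g^x mod p = 11^40 mod 563.
11^1 ≡ 11 (mod 563)
11^2 = (11^1)^2 ≡ 11^2 = 121 ≡ 121 (mod 563)
11^4 = (11^2)^2 ≡ 121^2 = 14641 ≡ 3 (mod 563)
11^8 = (11^4)^2 ≡ 3^2 = 9 ≡ 9 (mod 563)
11^16 = (11^8)^2 ≡ 9^2 = 81 ≡ 81 (mod 563)
11^32 = (11^16)^2 ≡ 81^2 = 6561 ≡ 368 (mod 563)
11^40 = 11^32 · 11^8 ≡ 368 · 9 ≡ 497 (mod 563).
So A = 497. Hiro then computes K = A^y mod p = 497^9 mod 563.
497^1 ≡ 497 (mod 563)
497^2 = (497^1)^2 ≡ 497^2 = 247009 ≡ 415 (mod 563)
497^4 = (497^2)^2 ≡ 415^2 = 172225 ≡ 510 (mod 563)
497^8 = (497^4)^2 ≡ 510^2 = 260100 ≡ 557 (mod 563)
497^9 = 497^8 · 497^1 ≡ 557 · 497 ≡ 396 (mod 563).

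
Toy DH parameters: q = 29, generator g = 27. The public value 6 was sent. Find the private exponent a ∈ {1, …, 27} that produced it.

6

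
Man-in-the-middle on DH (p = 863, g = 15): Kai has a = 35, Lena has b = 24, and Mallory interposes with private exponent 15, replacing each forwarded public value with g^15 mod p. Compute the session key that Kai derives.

351

Kai receives Mallory's public value M = 15^15 mod 863 instead of the honest one.
15^1 ≡ 15 (mod 863)
15^2 = (15^1)^2 ≡ 15^2 = 225 ≡ 225 (mod 863)
15^4 = (15^2)^2 ≡ 225^2 = 50625 ≡ 571 (mod 863)
15^8 = (15^4)^2 ≡ 571^2 = 326041 ≡ 690 (mod 863)
15^15 = 15^8 · 15^4 · 15^2 · 15^1 ≡ 690 · 571 · 225 · 15 ≡ 672 (mod 863).
So M = 672. Kai computes K = M^35 mod 863.
672^1 ≡ 672 (mod 863)
672^2 = (672^1)^2 ≡ 672^2 = 451584 ≡ 235 (mod 863)
672^4 = (672^2)^2 ≡ 235^2 = 55225 ≡ 856 (mod 863)
672^8 = (672^4)^2 ≡ 856^2 = 732736 ≡ 49 (mod 863)
672^16 = (672^8)^2 ≡ 49^2 = 2401 ≡ 675 (mod 863)
672^32 = (672^16)^2 ≡ 675^2 = 455625 ≡ 824 (mod 863)
672^35 = 672^32 · 672^2 · 672^1 ≡ 824 · 235 · 672 ≡ 351 (mod 863).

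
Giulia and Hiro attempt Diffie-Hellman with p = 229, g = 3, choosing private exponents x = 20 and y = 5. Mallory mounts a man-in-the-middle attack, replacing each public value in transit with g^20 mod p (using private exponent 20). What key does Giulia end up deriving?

3

Giulia receives Mallory's public value M = 3^20 mod 229 instead of the honest one.
3^1 ≡ 3 (mod 229)
3^2 = (3^1)^2 ≡ 3^2 = 9 ≡ 9 (mod 229)
3^4 = (3^2)^2 ≡ 9^2 = 81 ≡ 81 (mod 229)
3^8 = (3^4)^2 ≡ 81^2 = 6561 ≡ 149 (mod 229)
3^16 = (3^8)^2 ≡ 149^2 = 22201 ≡ 217 (mod 229)
3^20 = 3^16 · 3^4 ≡ 217 · 81 ≡ 173 (mod 229).
So M = 173. Giulia computes K = M^20 mod 229.
173^1 ≡ 173 (mod 229)
173^2 = (173^1)^2 ≡ 173^2 = 29929 ≡ 159 (mod 229)
173^4 = (173^2)^2 ≡ 159^2 = 25281 ≡ 91 (mod 229)
173^8 = (173^4)^2 ≡ 91^2 = 8281 ≡ 37 (mod 229)
173^16 = (173^8)^2 ≡ 37^2 = 1369 ≡ 224 (mod 229)
173^20 = 173^16 · 173^4 ≡ 224 · 91 ≡ 3 (mod 229).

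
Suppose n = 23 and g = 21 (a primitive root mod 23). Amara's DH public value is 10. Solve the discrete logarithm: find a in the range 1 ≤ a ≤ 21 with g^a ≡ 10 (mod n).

7

Try successive powers of 21 modulo 23:
21^1 ≡ 21
21^2 ≡ 4
21^3 ≡ 15
21^4 ≡ 16
21^5 ≡ 14
21^6 ≡ 18
21^7 ≡ 10
Found: a = 7.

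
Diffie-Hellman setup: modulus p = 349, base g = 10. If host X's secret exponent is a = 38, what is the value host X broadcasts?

Public value = 10^38 mod 349.
10^1 ≡ 10 (mod 349)
10^2 = (10^1)^2 ≡ 10^2 = 100 ≡ 100 (mod 349)
10^4 = (10^2)^2 ≡ 100^2 = 10000 ≡ 228 (mod 349)
10^8 = (10^4)^2 ≡ 228^2 = 51984 ≡ 332 (mod 349)
10^16 = (10^8)^2 ≡ 332^2 = 110224 ≡ 289 (mod 349)
10^32 = (10^16)^2 ≡ 289^2 = 83521 ≡ 110 (mod 349)
10^38 = 10^32 · 10^4 · 10^2 ≡ 110 · 228 · 100 ≡ 86 (mod 349).

86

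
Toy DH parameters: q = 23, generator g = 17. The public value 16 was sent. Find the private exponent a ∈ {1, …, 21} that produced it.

20

Try successive powers of 17 modulo 23:
17^1 ≡ 17
17^2 ≡ 13
17^3 ≡ 14
17^4 ≡ 8
17^5 ≡ 21
17^6 ≡ 12
17^7 ≡ 20
17^8 ≡ 18
17^9 ≡ 7
17^10 ≡ 4
17^11 ≡ 22
17^12 ≡ 6
17^13 ≡ 10
17^14 ≡ 9
17^15 ≡ 15
17^16 ≡ 2
17^17 ≡ 11
17^18 ≡ 3
17^19 ≡ 5
17^20 ≡ 16
Found: a = 20.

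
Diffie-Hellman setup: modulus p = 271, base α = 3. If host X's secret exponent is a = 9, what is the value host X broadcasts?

Public value = 3^{9} \pmod{271}.
3^1 ≡ 3 (mod 271)
3^2 = (3^1)^2 ≡ 3^2 = 9 ≡ 9 (mod 271)
3^4 = (3^2)^2 ≡ 9^2 = 81 ≡ 81 (mod 271)
3^8 = (3^4)^2 ≡ 81^2 = 6561 ≡ 57 (mod 271)
3^9 = 3^8 · 3^1 ≡ 57 · 3 ≡ 171 (mod 271).

171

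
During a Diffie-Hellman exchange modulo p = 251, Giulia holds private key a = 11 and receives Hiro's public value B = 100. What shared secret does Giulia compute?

63

Shared key K = 100^11 mod 251.
100^1 ≡ 100 (mod 251)
100^2 = (100^1)^2 ≡ 100^2 = 10000 ≡ 211 (mod 251)
100^4 = (100^2)^2 ≡ 211^2 = 44521 ≡ 94 (mod 251)
100^8 = (100^4)^2 ≡ 94^2 = 8836 ≡ 51 (mod 251)
100^11 = 100^8 · 100^2 · 100^1 ≡ 51 · 211 · 100 ≡ 63 (mod 251).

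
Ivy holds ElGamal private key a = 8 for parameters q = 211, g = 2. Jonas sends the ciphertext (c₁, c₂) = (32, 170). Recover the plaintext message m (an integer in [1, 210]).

172

Shared mask s = c₁^a mod q = 32^8 mod 211.
32^1 ≡ 32 (mod 211)
32^2 = (32^1)^2 ≡ 32^2 = 1024 ≡ 180 (mod 211)
32^4 = (32^2)^2 ≡ 180^2 = 32400 ≡ 117 (mod 211)
32^8 = (32^4)^2 ≡ 117^2 = 13689 ≡ 185 (mod 211)
So s = 185; s⁻¹ ≡ 73 (mod 211).
m = c₂ · s⁻¹ mod 211 = 170 · 73 mod 211 = 172.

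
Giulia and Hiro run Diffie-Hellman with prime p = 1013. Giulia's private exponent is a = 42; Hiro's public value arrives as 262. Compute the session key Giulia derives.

Shared key K = 262^42 mod 1013.
262^1 ≡ 262 (mod 1013)
262^2 = (262^1)^2 ≡ 262^2 = 68644 ≡ 773 (mod 1013)
262^4 = (262^2)^2 ≡ 773^2 = 597529 ≡ 872 (mod 1013)
262^8 = (262^4)^2 ≡ 872^2 = 760384 ≡ 634 (mod 1013)
262^16 = (262^8)^2 ≡ 634^2 = 401956 ≡ 808 (mod 1013)
262^32 = (262^16)^2 ≡ 808^2 = 652864 ≡ 492 (mod 1013)
262^42 = 262^32 · 262^8 · 262^2 ≡ 492 · 634 · 773 ≡ 6 (mod 1013).

6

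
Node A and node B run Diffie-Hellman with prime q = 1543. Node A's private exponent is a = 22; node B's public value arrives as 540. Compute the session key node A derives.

Shared key K = 540^22 mod 1543.
540^1 ≡ 540 (mod 1543)
540^2 = (540^1)^2 ≡ 540^2 = 291600 ≡ 1516 (mod 1543)
540^4 = (540^2)^2 ≡ 1516^2 = 2298256 ≡ 729 (mod 1543)
540^8 = (540^4)^2 ≡ 729^2 = 531441 ≡ 649 (mod 1543)
540^16 = (540^8)^2 ≡ 649^2 = 421201 ≡ 1505 (mod 1543)
540^22 = 540^16 · 540^4 · 540^2 ≡ 1505 · 729 · 1516 ≡ 1142 (mod 1543).

1142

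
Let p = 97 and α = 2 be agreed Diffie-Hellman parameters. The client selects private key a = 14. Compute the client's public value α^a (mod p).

Public value = 2^14 (mod 97).
2^1 ≡ 2 (mod 97)
2^2 = (2^1)^2 ≡ 2^2 = 4 ≡ 4 (mod 97)
2^4 = (2^2)^2 ≡ 4^2 = 16 ≡ 16 (mod 97)
2^8 = (2^4)^2 ≡ 16^2 = 256 ≡ 62 (mod 97)
2^14 = 2^8 · 2^4 · 2^2 ≡ 62 · 16 · 4 ≡ 88 (mod 97).

88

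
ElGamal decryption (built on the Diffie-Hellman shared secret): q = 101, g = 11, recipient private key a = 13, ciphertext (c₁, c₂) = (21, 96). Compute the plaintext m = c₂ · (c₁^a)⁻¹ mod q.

Shared mask s = c₁^a mod q = 21^13 mod 101.
21^1 ≡ 21 (mod 101)
21^2 = (21^1)^2 ≡ 21^2 = 441 ≡ 37 (mod 101)
21^4 = (21^2)^2 ≡ 37^2 = 1369 ≡ 56 (mod 101)
21^8 = (21^4)^2 ≡ 56^2 = 3136 ≡ 5 (mod 101)
21^13 = 21^8 · 21^4 · 21^1 ≡ 5 · 56 · 21 ≡ 22 (mod 101).
So s = 22; s⁻¹ ≡ 23 (mod 101).
m = c₂ · s⁻¹ mod 101 = 96 · 23 mod 101 = 87.

87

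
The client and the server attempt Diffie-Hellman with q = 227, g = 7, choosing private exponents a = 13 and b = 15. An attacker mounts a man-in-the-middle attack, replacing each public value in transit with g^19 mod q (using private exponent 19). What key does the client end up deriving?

73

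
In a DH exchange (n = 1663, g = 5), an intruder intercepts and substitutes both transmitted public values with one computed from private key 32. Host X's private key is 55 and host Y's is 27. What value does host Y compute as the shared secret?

Host Y receives an intruder's public value M = 5^32 mod 1663 instead of the honest one.
5^1 ≡ 5 (mod 1663)
5^2 = (5^1)^2 ≡ 5^2 = 25 ≡ 25 (mod 1663)
5^4 = (5^2)^2 ≡ 25^2 = 625 ≡ 625 (mod 1663)
5^8 = (5^4)^2 ≡ 625^2 = 390625 ≡ 1483 (mod 1663)
5^16 = (5^8)^2 ≡ 1483^2 = 2199289 ≡ 803 (mod 1663)
5^32 = (5^16)^2 ≡ 803^2 = 644809 ≡ 1228 (mod 1663)
So M = 1228. Host Y computes K = M^27 mod 1663.
1228^1 ≡ 1228 (mod 1663)
1228^2 = (1228^1)^2 ≡ 1228^2 = 1507984 ≡ 1306 (mod 1663)
1228^4 = (1228^2)^2 ≡ 1306^2 = 1705636 ≡ 1061 (mod 1663)
1228^8 = (1228^4)^2 ≡ 1061^2 = 1125721 ≡ 1533 (mod 1663)
1228^16 = (1228^8)^2 ≡ 1533^2 = 2350089 ≡ 270 (mod 1663)
1228^27 = 1228^16 · 1228^8 · 1228^2 · 1228^1 ≡ 270 · 1533 · 1306 · 1228 ≡ 512 (mod 1663).

512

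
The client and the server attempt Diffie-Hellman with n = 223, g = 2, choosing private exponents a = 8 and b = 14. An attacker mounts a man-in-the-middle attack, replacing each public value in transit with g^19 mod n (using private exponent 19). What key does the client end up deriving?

The client receives an attacker's public value M = 2^19 mod 223 instead of the honest one.
2^1 ≡ 2 (mod 223)
2^2 = (2^1)^2 ≡ 2^2 = 4 ≡ 4 (mod 223)
2^4 = (2^2)^2 ≡ 4^2 = 16 ≡ 16 (mod 223)
2^8 = (2^4)^2 ≡ 16^2 = 256 ≡ 33 (mod 223)
2^16 = (2^8)^2 ≡ 33^2 = 1089 ≡ 197 (mod 223)
2^19 = 2^16 · 2^2 · 2^1 ≡ 197 · 4 · 2 ≡ 15 (mod 223).
So M = 15. The client computes K = M^8 mod 223.
15^1 ≡ 15 (mod 223)
15^2 = (15^1)^2 ≡ 15^2 = 225 ≡ 2 (mod 223)
15^4 = (15^2)^2 ≡ 2^2 = 4 ≡ 4 (mod 223)
15^8 = (15^4)^2 ≡ 4^2 = 16 ≡ 16 (mod 223)

16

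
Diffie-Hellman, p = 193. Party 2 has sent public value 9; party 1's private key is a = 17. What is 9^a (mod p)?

9

Shared key K = 9^17 mod 193.
9^1 ≡ 9 (mod 193)
9^2 = (9^1)^2 ≡ 9^2 = 81 ≡ 81 (mod 193)
9^4 = (9^2)^2 ≡ 81^2 = 6561 ≡ 192 (mod 193)
9^8 = (9^4)^2 ≡ 192^2 = 36864 ≡ 1 (mod 193)
9^16 = (9^8)^2 ≡ 1^2 = 1 ≡ 1 (mod 193)
9^17 = 9^16 · 9^1 ≡ 1 · 9 ≡ 9 (mod 193).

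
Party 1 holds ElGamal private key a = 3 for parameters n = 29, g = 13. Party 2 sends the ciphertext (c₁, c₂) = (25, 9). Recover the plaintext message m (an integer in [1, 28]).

Shared mask s = c₁^a mod n = 25^3 mod 29.
25^1 ≡ 25 (mod 29)
25^2 = (25^1)^2 ≡ 25^2 = 625 ≡ 16 (mod 29)
25^3 = 25^2 · 25^1 ≡ 16 · 25 ≡ 23 (mod 29).
So s = 23; s⁻¹ ≡ 24 (mod 29).
m = c₂ · s⁻¹ mod 29 = 9 · 24 mod 29 = 13.

13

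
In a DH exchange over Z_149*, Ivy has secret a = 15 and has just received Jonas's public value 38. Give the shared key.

48

Shared key K = 38^15 mod 149.
38^1 ≡ 38 (mod 149)
38^2 = (38^1)^2 ≡ 38^2 = 1444 ≡ 103 (mod 149)
38^4 = (38^2)^2 ≡ 103^2 = 10609 ≡ 30 (mod 149)
38^8 = (38^4)^2 ≡ 30^2 = 900 ≡ 6 (mod 149)
38^15 = 38^8 · 38^4 · 38^2 · 38^1 ≡ 6 · 30 · 103 · 38 ≡ 48 (mod 149).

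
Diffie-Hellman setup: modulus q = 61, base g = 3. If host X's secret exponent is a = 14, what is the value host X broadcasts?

20

Public value = 3^14 (mod 61).
3^1 ≡ 3 (mod 61)
3^2 = (3^1)^2 ≡ 3^2 = 9 ≡ 9 (mod 61)
3^4 = (3^2)^2 ≡ 9^2 = 81 ≡ 20 (mod 61)
3^8 = (3^4)^2 ≡ 20^2 = 400 ≡ 34 (mod 61)
3^14 = 3^8 · 3^4 · 3^2 ≡ 34 · 20 · 9 ≡ 20 (mod 61).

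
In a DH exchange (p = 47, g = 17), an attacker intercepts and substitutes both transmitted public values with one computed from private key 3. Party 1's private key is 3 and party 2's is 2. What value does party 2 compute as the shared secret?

14

Party 2 receives an attacker's public value M = 17^3 mod 47 instead of the honest one.
17^1 ≡ 17 (mod 47)
17^2 = (17^1)^2 ≡ 17^2 = 289 ≡ 7 (mod 47)
17^3 = 17^2 · 17^1 ≡ 7 · 17 ≡ 25 (mod 47).
So M = 25. Party 2 computes K = M^2 mod 47.
25^1 ≡ 25 (mod 47)
25^2 = (25^1)^2 ≡ 25^2 = 625 ≡ 14 (mod 47)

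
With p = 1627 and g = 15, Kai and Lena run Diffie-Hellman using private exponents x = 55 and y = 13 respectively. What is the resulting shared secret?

378

Lena sends B = g^y mod p = 15^13 mod 1627.
15^1 ≡ 15 (mod 1627)
15^2 = (15^1)^2 ≡ 15^2 = 225 ≡ 225 (mod 1627)
15^4 = (15^2)^2 ≡ 225^2 = 50625 ≡ 188 (mod 1627)
15^8 = (15^4)^2 ≡ 188^2 = 35344 ≡ 1177 (mod 1627)
15^13 = 15^8 · 15^4 · 15^1 ≡ 1177 · 188 · 15 ≡ 60 (mod 1627).
So B = 60. Kai then computes K = B^x mod p = 60^55 mod 1627.
60^1 ≡ 60 (mod 1627)
60^2 = (60^1)^2 ≡ 60^2 = 3600 ≡ 346 (mod 1627)
60^4 = (60^2)^2 ≡ 346^2 = 119716 ≡ 945 (mod 1627)
60^8 = (60^4)^2 ≡ 945^2 = 893025 ≡ 1429 (mod 1627)
60^16 = (60^8)^2 ≡ 1429^2 = 2042041 ≡ 156 (mod 1627)
60^32 = (60^16)^2 ≡ 156^2 = 24336 ≡ 1558 (mod 1627)
60^55 = 60^32 · 60^16 · 60^4 · 60^2 · 60^1 ≡ 1558 · 156 · 945 · 346 · 60 ≡ 378 (mod 1627).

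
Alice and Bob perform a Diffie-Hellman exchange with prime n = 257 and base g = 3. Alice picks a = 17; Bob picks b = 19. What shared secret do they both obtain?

82

Alice sends A = g^a mod n = 3^17 mod 257.
3^1 ≡ 3 (mod 257)
3^2 = (3^1)^2 ≡ 3^2 = 9 ≡ 9 (mod 257)
3^4 = (3^2)^2 ≡ 9^2 = 81 ≡ 81 (mod 257)
3^8 = (3^4)^2 ≡ 81^2 = 6561 ≡ 136 (mod 257)
3^16 = (3^8)^2 ≡ 136^2 = 18496 ≡ 249 (mod 257)
3^17 = 3^16 · 3^1 ≡ 249 · 3 ≡ 233 (mod 257).
So A = 233. Bob then computes K = A^b mod n = 233^19 mod 257.
233^1 ≡ 233 (mod 257)
233^2 = (233^1)^2 ≡ 233^2 = 54289 ≡ 62 (mod 257)
233^4 = (233^2)^2 ≡ 62^2 = 3844 ≡ 246 (mod 257)
233^8 = (233^4)^2 ≡ 246^2 = 60516 ≡ 121 (mod 257)
233^16 = (233^8)^2 ≡ 121^2 = 14641 ≡ 249 (mod 257)
233^19 = 233^16 · 233^2 · 233^1 ≡ 249 · 62 · 233 ≡ 82 (mod 257).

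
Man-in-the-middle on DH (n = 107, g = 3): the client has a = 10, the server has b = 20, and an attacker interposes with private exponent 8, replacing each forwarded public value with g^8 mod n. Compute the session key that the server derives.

3

The server receives an attacker's public value M = 3^8 mod 107 instead of the honest one.
3^1 ≡ 3 (mod 107)
3^2 = (3^1)^2 ≡ 3^2 = 9 ≡ 9 (mod 107)
3^4 = (3^2)^2 ≡ 9^2 = 81 ≡ 81 (mod 107)
3^8 = (3^4)^2 ≡ 81^2 = 6561 ≡ 34 (mod 107)
So M = 34. The server computes K = M^20 mod 107.
34^1 ≡ 34 (mod 107)
34^2 = (34^1)^2 ≡ 34^2 = 1156 ≡ 86 (mod 107)
34^4 = (34^2)^2 ≡ 86^2 = 7396 ≡ 13 (mod 107)
34^8 = (34^4)^2 ≡ 13^2 = 169 ≡ 62 (mod 107)
34^16 = (34^8)^2 ≡ 62^2 = 3844 ≡ 99 (mod 107)
34^20 = 34^16 · 34^4 ≡ 99 · 13 ≡ 3 (mod 107).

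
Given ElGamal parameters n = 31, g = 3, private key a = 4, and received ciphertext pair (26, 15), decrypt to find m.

Shared mask s = c₁^a mod n = 26^4 mod 31.
26^1 ≡ 26 (mod 31)
26^2 = (26^1)^2 ≡ 26^2 = 676 ≡ 25 (mod 31)
26^4 = (26^2)^2 ≡ 25^2 = 625 ≡ 5 (mod 31)
So s = 5; s⁻¹ ≡ 25 (mod 31).
m = c₂ · s⁻¹ mod 31 = 15 · 25 mod 31 = 3.

3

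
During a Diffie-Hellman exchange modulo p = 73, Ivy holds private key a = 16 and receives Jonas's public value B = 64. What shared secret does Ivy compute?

Shared key K = 64^16 mod 73.
64^1 ≡ 64 (mod 73)
64^2 = (64^1)^2 ≡ 64^2 = 4096 ≡ 8 (mod 73)
64^4 = (64^2)^2 ≡ 8^2 = 64 ≡ 64 (mod 73)
64^8 = (64^4)^2 ≡ 64^2 = 4096 ≡ 8 (mod 73)
64^16 = (64^8)^2 ≡ 8^2 = 64 ≡ 64 (mod 73)

64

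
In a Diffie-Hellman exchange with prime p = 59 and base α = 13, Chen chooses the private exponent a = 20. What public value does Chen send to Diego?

Public value = 13^20 mod 59.
13^1 ≡ 13 (mod 59)
13^2 = (13^1)^2 ≡ 13^2 = 169 ≡ 51 (mod 59)
13^4 = (13^2)^2 ≡ 51^2 = 2601 ≡ 5 (mod 59)
13^8 = (13^4)^2 ≡ 5^2 = 25 ≡ 25 (mod 59)
13^16 = (13^8)^2 ≡ 25^2 = 625 ≡ 35 (mod 59)
13^20 = 13^16 · 13^4 ≡ 35 · 5 ≡ 57 (mod 59).

57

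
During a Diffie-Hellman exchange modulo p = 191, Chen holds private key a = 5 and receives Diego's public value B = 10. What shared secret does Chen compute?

107

Shared key K = 10^5 mod 191.
10^1 ≡ 10 (mod 191)
10^2 = (10^1)^2 ≡ 10^2 = 100 ≡ 100 (mod 191)
10^4 = (10^2)^2 ≡ 100^2 = 10000 ≡ 68 (mod 191)
10^5 = 10^4 · 10^1 ≡ 68 · 10 ≡ 107 (mod 191).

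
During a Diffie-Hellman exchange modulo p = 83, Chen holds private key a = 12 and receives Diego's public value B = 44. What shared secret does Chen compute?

Shared key K = 44^12 mod 83.
44^1 ≡ 44 (mod 83)
44^2 = (44^1)^2 ≡ 44^2 = 1936 ≡ 27 (mod 83)
44^4 = (44^2)^2 ≡ 27^2 = 729 ≡ 65 (mod 83)
44^8 = (44^4)^2 ≡ 65^2 = 4225 ≡ 75 (mod 83)
44^12 = 44^8 · 44^4 ≡ 75 · 65 ≡ 61 (mod 83).

61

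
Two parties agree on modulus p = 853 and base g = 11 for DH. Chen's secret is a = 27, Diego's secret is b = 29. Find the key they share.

Chen sends A = g^a mod p = 11^27 mod 853.
11^1 ≡ 11 (mod 853)
11^2 = (11^1)^2 ≡ 11^2 = 121 ≡ 121 (mod 853)
11^4 = (11^2)^2 ≡ 121^2 = 14641 ≡ 140 (mod 853)
11^8 = (11^4)^2 ≡ 140^2 = 19600 ≡ 834 (mod 853)
11^16 = (11^8)^2 ≡ 834^2 = 695556 ≡ 361 (mod 853)
11^27 = 11^16 · 11^8 · 11^2 · 11^1 ≡ 361 · 834 · 121 · 11 ≡ 330 (mod 853).
So A = 330. Diego then computes K = A^b mod p = 330^29 mod 853.
330^1 ≡ 330 (mod 853)
330^2 = (330^1)^2 ≡ 330^2 = 108900 ≡ 569 (mod 853)
330^4 = (330^2)^2 ≡ 569^2 = 323761 ≡ 474 (mod 853)
330^8 = (330^4)^2 ≡ 474^2 = 224676 ≡ 337 (mod 853)
330^16 = (330^8)^2 ≡ 337^2 = 113569 ≡ 120 (mod 853)
330^29 = 330^16 · 330^8 · 330^4 · 330^1 ≡ 120 · 337 · 474 · 330 ≡ 286 (mod 853).

286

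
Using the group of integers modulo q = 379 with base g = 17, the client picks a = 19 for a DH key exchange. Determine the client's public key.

168

Public value = 17^19 mod 379.
17^1 ≡ 17 (mod 379)
17^2 = (17^1)^2 ≡ 17^2 = 289 ≡ 289 (mod 379)
17^4 = (17^2)^2 ≡ 289^2 = 83521 ≡ 141 (mod 379)
17^8 = (17^4)^2 ≡ 141^2 = 19881 ≡ 173 (mod 379)
17^16 = (17^8)^2 ≡ 173^2 = 29929 ≡ 367 (mod 379)
17^19 = 17^16 · 17^2 · 17^1 ≡ 367 · 289 · 17 ≡ 168 (mod 379).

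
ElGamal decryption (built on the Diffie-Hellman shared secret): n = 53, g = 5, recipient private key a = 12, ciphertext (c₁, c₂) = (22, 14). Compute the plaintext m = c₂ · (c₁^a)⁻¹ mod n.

18

Shared mask s = c₁^a mod n = 22^12 mod 53.
22^1 ≡ 22 (mod 53)
22^2 = (22^1)^2 ≡ 22^2 = 484 ≡ 7 (mod 53)
22^4 = (22^2)^2 ≡ 7^2 = 49 ≡ 49 (mod 53)
22^8 = (22^4)^2 ≡ 49^2 = 2401 ≡ 16 (mod 53)
22^12 = 22^8 · 22^4 ≡ 16 · 49 ≡ 42 (mod 53).
So s = 42; s⁻¹ ≡ 24 (mod 53).
m = c₂ · s⁻¹ mod 53 = 14 · 24 mod 53 = 18.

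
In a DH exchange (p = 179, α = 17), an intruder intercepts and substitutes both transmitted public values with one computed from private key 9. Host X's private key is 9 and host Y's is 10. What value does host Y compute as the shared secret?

17

Host Y receives an intruder's public value M = 17^9 mod 179 instead of the honest one.
17^1 ≡ 17 (mod 179)
17^2 = (17^1)^2 ≡ 17^2 = 289 ≡ 110 (mod 179)
17^4 = (17^2)^2 ≡ 110^2 = 12100 ≡ 107 (mod 179)
17^8 = (17^4)^2 ≡ 107^2 = 11449 ≡ 172 (mod 179)
17^9 = 17^8 · 17^1 ≡ 172 · 17 ≡ 60 (mod 179).
So M = 60. Host Y computes K = M^10 mod 179.
60^1 ≡ 60 (mod 179)
60^2 = (60^1)^2 ≡ 60^2 = 3600 ≡ 20 (mod 179)
60^4 = (60^2)^2 ≡ 20^2 = 400 ≡ 42 (mod 179)
60^8 = (60^4)^2 ≡ 42^2 = 1764 ≡ 153 (mod 179)
60^10 = 60^8 · 60^2 ≡ 153 · 20 ≡ 17 (mod 179).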